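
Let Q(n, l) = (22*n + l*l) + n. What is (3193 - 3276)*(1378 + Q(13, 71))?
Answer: -557594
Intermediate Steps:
Q(n, l) = l**2 + 23*n (Q(n, l) = (22*n + l**2) + n = (l**2 + 22*n) + n = l**2 + 23*n)
(3193 - 3276)*(1378 + Q(13, 71)) = (3193 - 3276)*(1378 + (71**2 + 23*13)) = -83*(1378 + (5041 + 299)) = -83*(1378 + 5340) = -83*6718 = -557594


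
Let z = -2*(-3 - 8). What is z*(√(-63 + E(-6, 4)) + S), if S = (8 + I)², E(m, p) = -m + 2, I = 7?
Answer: 4950 + 22*I*√55 ≈ 4950.0 + 163.16*I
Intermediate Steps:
z = 22 (z = -2*(-11) = 22)
E(m, p) = 2 - m
S = 225 (S = (8 + 7)² = 15² = 225)
z*(√(-63 + E(-6, 4)) + S) = 22*(√(-63 + (2 - 1*(-6))) + 225) = 22*(√(-63 + (2 + 6)) + 225) = 22*(√(-63 + 8) + 225) = 22*(√(-55) + 225) = 22*(I*√55 + 225) = 22*(225 + I*√55) = 4950 + 22*I*√55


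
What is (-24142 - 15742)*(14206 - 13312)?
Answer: -35656296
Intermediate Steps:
(-24142 - 15742)*(14206 - 13312) = -39884*894 = -35656296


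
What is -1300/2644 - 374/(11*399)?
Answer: -152149/263739 ≈ -0.57689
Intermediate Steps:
-1300/2644 - 374/(11*399) = -1300*1/2644 - 374/4389 = -325/661 - 374*1/4389 = -325/661 - 34/399 = -152149/263739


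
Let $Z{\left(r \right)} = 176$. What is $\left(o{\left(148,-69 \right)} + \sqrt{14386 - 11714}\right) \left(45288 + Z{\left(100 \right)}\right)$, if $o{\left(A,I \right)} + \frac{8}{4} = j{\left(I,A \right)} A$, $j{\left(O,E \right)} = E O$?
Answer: $-68713289392 + 181856 \sqrt{167} \approx -6.8711 \cdot 10^{10}$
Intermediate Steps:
$o{\left(A,I \right)} = -2 + I A^{2}$ ($o{\left(A,I \right)} = -2 + A I A = -2 + I A^{2}$)
$\left(o{\left(148,-69 \right)} + \sqrt{14386 - 11714}\right) \left(45288 + Z{\left(100 \right)}\right) = \left(\left(-2 - 69 \cdot 148^{2}\right) + \sqrt{14386 - 11714}\right) \left(45288 + 176\right) = \left(\left(-2 - 1511376\right) + \sqrt{2672}\right) 45464 = \left(\left(-2 - 1511376\right) + 4 \sqrt{167}\right) 45464 = \left(-1511378 + 4 \sqrt{167}\right) 45464 = -68713289392 + 181856 \sqrt{167}$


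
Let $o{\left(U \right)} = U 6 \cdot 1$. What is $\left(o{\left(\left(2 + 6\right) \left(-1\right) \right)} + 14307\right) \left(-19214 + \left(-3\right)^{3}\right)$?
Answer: $-274357419$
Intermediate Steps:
$o{\left(U \right)} = 6 U$ ($o{\left(U \right)} = 6 U 1 = 6 U$)
$\left(o{\left(\left(2 + 6\right) \left(-1\right) \right)} + 14307\right) \left(-19214 + \left(-3\right)^{3}\right) = \left(6 \left(2 + 6\right) \left(-1\right) + 14307\right) \left(-19214 + \left(-3\right)^{3}\right) = \left(6 \cdot 8 \left(-1\right) + 14307\right) \left(-19214 - 27\right) = \left(6 \left(-8\right) + 14307\right) \left(-19241\right) = \left(-48 + 14307\right) \left(-19241\right) = 14259 \left(-19241\right) = -274357419$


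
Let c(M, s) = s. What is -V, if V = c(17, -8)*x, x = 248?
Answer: 1984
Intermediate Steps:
V = -1984 (V = -8*248 = -1984)
-V = -1*(-1984) = 1984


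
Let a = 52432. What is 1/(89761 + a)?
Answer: 1/142193 ≈ 7.0327e-6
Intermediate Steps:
1/(89761 + a) = 1/(89761 + 52432) = 1/142193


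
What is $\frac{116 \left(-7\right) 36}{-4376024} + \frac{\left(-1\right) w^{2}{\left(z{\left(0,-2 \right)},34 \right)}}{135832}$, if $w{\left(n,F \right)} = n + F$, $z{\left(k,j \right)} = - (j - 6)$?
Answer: $- \frac{117145791}{18575127874} \approx -0.0063066$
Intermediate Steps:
$z{\left(k,j \right)} = 6 - j$ ($z{\left(k,j \right)} = - (j - 6) = - (-6 + j) = 6 - j$)
$w{\left(n,F \right)} = F + n$
$\frac{116 \left(-7\right) 36}{-4376024} + \frac{\left(-1\right) w^{2}{\left(z{\left(0,-2 \right)},34 \right)}}{135832} = \frac{116 \left(-7\right) 36}{-4376024} + \frac{\left(-1\right) \left(34 + \left(6 - -2\right)\right)^{2}}{135832} = \left(-812\right) 36 \left(- \frac{1}{4376024}\right) + - \left(34 + \left(6 + 2\right)\right)^{2} \cdot \frac{1}{135832} = \left(-29232\right) \left(- \frac{1}{4376024}\right) + - \left(34 + 8\right)^{2} \cdot \frac{1}{135832} = \frac{3654}{547003} + - 42^{2} \cdot \frac{1}{135832} = \frac{3654}{547003} + \left(-1\right) 1764 \cdot \frac{1}{135832} = \frac{3654}{547003} - \frac{441}{33958} = - \frac{117145791}{18575127874}$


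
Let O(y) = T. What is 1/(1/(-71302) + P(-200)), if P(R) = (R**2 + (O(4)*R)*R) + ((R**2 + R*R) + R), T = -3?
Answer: -71302/14260401 ≈ -0.0050000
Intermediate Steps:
O(y) = -3
P(R) = R (P(R) = (R**2 + (-3*R)*R) + ((R**2 + R*R) + R) = (R**2 - 3*R**2) + ((R**2 + R**2) + R) = -2*R**2 + (2*R**2 + R) = -2*R**2 + (R + 2*R**2) = R)
1/(1/(-71302) + P(-200)) = 1/(1/(-71302) - 200) = 1/(-1/71302 - 200) = 1/(-14260401/71302) = -71302/14260401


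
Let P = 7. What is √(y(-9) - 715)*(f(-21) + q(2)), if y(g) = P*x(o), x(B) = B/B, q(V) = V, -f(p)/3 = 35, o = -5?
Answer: -206*I*√177 ≈ -2740.7*I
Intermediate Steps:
f(p) = -105 (f(p) = -3*35 = -105)
x(B) = 1
y(g) = 7 (y(g) = 7*1 = 7)
√(y(-9) - 715)*(f(-21) + q(2)) = √(7 - 715)*(-105 + 2) = √(-708)*(-103) = (2*I*√177)*(-103) = -206*I*√177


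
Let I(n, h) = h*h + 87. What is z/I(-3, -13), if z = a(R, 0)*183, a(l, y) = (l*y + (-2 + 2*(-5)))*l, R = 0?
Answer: 0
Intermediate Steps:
a(l, y) = l*(-12 + l*y) (a(l, y) = (l*y + (-2 - 10))*l = (l*y - 12)*l = (-12 + l*y)*l = l*(-12 + l*y))
I(n, h) = 87 + h**2 (I(n, h) = h**2 + 87 = 87 + h**2)
z = 0 (z = (0*(-12 + 0*0))*183 = (0*(-12 + 0))*183 = (0*(-12))*183 = 0*183 = 0)
z/I(-3, -13) = 0/(87 + (-13)**2) = 0/(87 + 169) = 0/256 = 0*(1/256) = 0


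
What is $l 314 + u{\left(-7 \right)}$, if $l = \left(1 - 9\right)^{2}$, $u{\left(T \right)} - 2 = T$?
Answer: $20091$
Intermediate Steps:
$u{\left(T \right)} = 2 + T$
$l = 64$ ($l = \left(-8\right)^{2} = 64$)
$l 314 + u{\left(-7 \right)} = 64 \cdot 314 + \left(2 - 7\right) = 20096 - 5 = 20091$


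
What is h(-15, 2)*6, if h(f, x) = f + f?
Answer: -180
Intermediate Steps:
h(f, x) = 2*f
h(-15, 2)*6 = (2*(-15))*6 = -30*6 = -180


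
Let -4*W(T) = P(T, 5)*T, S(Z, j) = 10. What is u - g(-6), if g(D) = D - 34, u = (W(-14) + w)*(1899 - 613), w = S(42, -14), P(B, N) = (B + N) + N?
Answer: -5104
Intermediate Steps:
P(B, N) = B + 2*N
w = 10
W(T) = -T*(10 + T)/4 (W(T) = -(T + 2*5)*T/4 = -(T + 10)*T/4 = -(10 + T)*T/4 = -T*(10 + T)/4)
u = -5144 (u = (-1/4*(-14)*(10 - 14) + 10)*(1899 - 613) = (-1/4*(-14)*(-4) + 10)*1286 = (-14 + 10)*1286 = -4*1286 = -5144)
g(D) = -34 + D
u - g(-6) = -5144 - (-34 - 6) = -5144 - 1*(-40) = -5144 + 40 = -5104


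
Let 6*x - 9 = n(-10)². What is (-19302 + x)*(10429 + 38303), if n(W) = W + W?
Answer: -937303166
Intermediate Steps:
n(W) = 2*W
x = 409/6 (x = 3/2 + (2*(-10))²/6 = 3/2 + (⅙)*(-20)² = 3/2 + (⅙)*400 = 3/2 + 200/3 = 409/6 ≈ 68.167)
(-19302 + x)*(10429 + 38303) = (-19302 + 409/6)*(10429 + 38303) = -115403/6*48732 = -937303166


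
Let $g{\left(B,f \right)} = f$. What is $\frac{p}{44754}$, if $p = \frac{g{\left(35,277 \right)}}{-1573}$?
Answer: $- \frac{277}{70398042} \approx -3.9348 \cdot 10^{-6}$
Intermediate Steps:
$p = - \frac{277}{1573}$ ($p = \frac{277}{-1573} = 277 \left(- \frac{1}{1573}\right) = - \frac{277}{1573} \approx -0.1761$)
$\frac{p}{44754} = - \frac{277}{1573 \cdot 44754} = \left(- \frac{277}{1573}\right) \frac{1}{44754} = - \frac{277}{70398042}$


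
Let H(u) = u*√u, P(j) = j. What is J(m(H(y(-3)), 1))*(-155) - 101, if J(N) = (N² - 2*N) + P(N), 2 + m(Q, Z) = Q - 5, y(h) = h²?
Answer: -59001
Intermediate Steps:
H(u) = u^(3/2)
m(Q, Z) = -7 + Q (m(Q, Z) = -2 + (Q - 5) = -2 + (-5 + Q) = -7 + Q)
J(N) = N² - N (J(N) = (N² - 2*N) + N = N² - N)
J(m(H(y(-3)), 1))*(-155) - 101 = ((-7 + ((-3)²)^(3/2))*(-1 + (-7 + ((-3)²)^(3/2))))*(-155) - 101 = ((-7 + 9^(3/2))*(-1 + (-7 + 9^(3/2))))*(-155) - 101 = ((-7 + 27)*(-1 + (-7 + 27)))*(-155) - 101 = (20*(-1 + 20))*(-155) - 101 = (20*19)*(-155) - 101 = 380*(-155) - 101 = -58900 - 101 = -59001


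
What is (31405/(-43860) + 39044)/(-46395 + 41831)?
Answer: -342487687/40035408 ≈ -8.5546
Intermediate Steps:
(31405/(-43860) + 39044)/(-46395 + 41831) = (31405*(-1/43860) + 39044)/(-4564) = (-6281/8772 + 39044)*(-1/4564) = (342487687/8772)*(-1/4564) = -342487687/40035408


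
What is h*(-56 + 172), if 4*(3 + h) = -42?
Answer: -1566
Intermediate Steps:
h = -27/2 (h = -3 + (¼)*(-42) = -3 - 21/2 = -27/2 ≈ -13.500)
h*(-56 + 172) = -27*(-56 + 172)/2 = -27/2*116 = -1566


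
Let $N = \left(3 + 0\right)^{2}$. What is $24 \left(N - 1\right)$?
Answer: $192$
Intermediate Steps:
$N = 9$ ($N = 3^{2} = 9$)
$24 \left(N - 1\right) = 24 \left(9 - 1\right) = 24 \cdot 8 = 192$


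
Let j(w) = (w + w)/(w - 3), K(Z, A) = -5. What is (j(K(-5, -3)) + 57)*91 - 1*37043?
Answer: -126969/4 ≈ -31742.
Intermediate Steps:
j(w) = 2*w/(-3 + w) (j(w) = (2*w)/(-3 + w) = 2*w/(-3 + w))
(j(K(-5, -3)) + 57)*91 - 1*37043 = (2*(-5)/(-3 - 5) + 57)*91 - 1*37043 = (2*(-5)/(-8) + 57)*91 - 37043 = (2*(-5)*(-⅛) + 57)*91 - 37043 = (5/4 + 57)*91 - 37043 = (233/4)*91 - 37043 = 21203/4 - 37043 = -126969/4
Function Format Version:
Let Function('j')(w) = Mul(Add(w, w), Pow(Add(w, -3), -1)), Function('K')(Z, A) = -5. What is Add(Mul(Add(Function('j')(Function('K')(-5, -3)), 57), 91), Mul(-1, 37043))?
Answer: Rational(-126969, 4) ≈ -31742.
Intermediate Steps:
Function('j')(w) = Mul(2, w, Pow(Add(-3, w), -1)) (Function('j')(w) = Mul(Mul(2, w), Pow(Add(-3, w), -1)) = Mul(2, w, Pow(Add(-3, w), -1)))
Add(Mul(Add(Function('j')(Function('K')(-5, -3)), 57), 91), Mul(-1, 37043)) = Add(Mul(Add(Mul(2, -5, Pow(Add(-3, -5), -1)), 57), 91), Mul(-1, 37043)) = Add(Mul(Add(Mul(2, -5, Pow(-8, -1)), 57), 91), -37043) = Add(Mul(Add(Mul(2, -5, Rational(-1, 8)), 57), 91), -37043) = Add(Mul(Add(Rational(5, 4), 57), 91), -37043) = Add(Mul(Rational(233, 4), 91), -37043) = Add(Rational(21203, 4), -37043) = Rational(-126969, 4)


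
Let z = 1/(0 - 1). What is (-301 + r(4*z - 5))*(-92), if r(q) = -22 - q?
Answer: 28888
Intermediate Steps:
z = -1 (z = 1/(-1) = -1)
(-301 + r(4*z - 5))*(-92) = (-301 + (-22 - (4*(-1) - 5)))*(-92) = (-301 + (-22 - (-4 - 5)))*(-92) = (-301 + (-22 - 1*(-9)))*(-92) = (-301 + (-22 + 9))*(-92) = (-301 - 13)*(-92) = -314*(-92) = 28888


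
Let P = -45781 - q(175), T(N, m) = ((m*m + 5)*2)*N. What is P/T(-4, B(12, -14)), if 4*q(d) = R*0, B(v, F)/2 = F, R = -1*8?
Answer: 45781/6312 ≈ 7.2530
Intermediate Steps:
R = -8
B(v, F) = 2*F
T(N, m) = N*(10 + 2*m²) (T(N, m) = ((m² + 5)*2)*N = ((5 + m²)*2)*N = (10 + 2*m²)*N = N*(10 + 2*m²))
q(d) = 0 (q(d) = (-8*0)/4 = (¼)*0 = 0)
P = -45781 (P = -45781 - 1*0 = -45781 + 0 = -45781)
P/T(-4, B(12, -14)) = -45781*(-1/(8*(5 + (2*(-14))²))) = -45781*(-1/(8*(5 + (-28)²))) = -45781*(-1/(8*(5 + 784))) = -45781/(2*(-4)*789) = -45781/(-6312) = -45781*(-1/6312) = 45781/6312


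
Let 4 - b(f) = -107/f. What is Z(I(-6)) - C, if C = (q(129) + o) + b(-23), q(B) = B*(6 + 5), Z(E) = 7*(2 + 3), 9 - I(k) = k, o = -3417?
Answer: 46774/23 ≈ 2033.7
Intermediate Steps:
I(k) = 9 - k
Z(E) = 35 (Z(E) = 7*5 = 35)
b(f) = 4 + 107/f (b(f) = 4 - (-107)/f = 4 + 107/f)
q(B) = 11*B (q(B) = B*11 = 11*B)
C = -45969/23 (C = (11*129 - 3417) + (4 + 107/(-23)) = (1419 - 3417) + (4 + 107*(-1/23)) = -1998 + (4 - 107/23) = -1998 - 15/23 = -45969/23 ≈ -1998.7)
Z(I(-6)) - C = 35 - 1*(-45969/23) = 35 + 45969/23 = 46774/23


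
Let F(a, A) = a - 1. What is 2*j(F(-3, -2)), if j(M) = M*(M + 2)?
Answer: 16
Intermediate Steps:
F(a, A) = -1 + a
j(M) = M*(2 + M)
2*j(F(-3, -2)) = 2*((-1 - 3)*(2 + (-1 - 3))) = 2*(-4*(2 - 4)) = 2*(-4*(-2)) = 2*8 = 16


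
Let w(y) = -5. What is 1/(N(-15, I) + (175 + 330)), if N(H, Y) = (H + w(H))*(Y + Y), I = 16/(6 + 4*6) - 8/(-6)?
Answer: 3/1291 ≈ 0.0023238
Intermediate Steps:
I = 28/15 (I = 16/(6 + 24) - 8*(-⅙) = 16/30 + 4/3 = 16*(1/30) + 4/3 = 8/15 + 4/3 = 28/15 ≈ 1.8667)
N(H, Y) = 2*Y*(-5 + H) (N(H, Y) = (H - 5)*(Y + Y) = (-5 + H)*(2*Y) = 2*Y*(-5 + H))
1/(N(-15, I) + (175 + 330)) = 1/(2*(28/15)*(-5 - 15) + (175 + 330)) = 1/(2*(28/15)*(-20) + 505) = 1/(-224/3 + 505) = 1/(1291/3) = 3/1291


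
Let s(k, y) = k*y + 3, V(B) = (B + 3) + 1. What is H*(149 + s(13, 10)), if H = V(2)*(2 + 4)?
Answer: 10152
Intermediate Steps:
V(B) = 4 + B (V(B) = (3 + B) + 1 = 4 + B)
s(k, y) = 3 + k*y
H = 36 (H = (4 + 2)*(2 + 4) = 6*6 = 36)
H*(149 + s(13, 10)) = 36*(149 + (3 + 13*10)) = 36*(149 + (3 + 130)) = 36*(149 + 133) = 36*282 = 10152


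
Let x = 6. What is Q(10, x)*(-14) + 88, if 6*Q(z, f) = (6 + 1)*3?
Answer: 39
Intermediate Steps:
Q(z, f) = 7/2 (Q(z, f) = ((6 + 1)*3)/6 = (7*3)/6 = (⅙)*21 = 7/2)
Q(10, x)*(-14) + 88 = (7/2)*(-14) + 88 = -49 + 88 = 39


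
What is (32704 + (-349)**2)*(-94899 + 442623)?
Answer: 53725096620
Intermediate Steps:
(32704 + (-349)**2)*(-94899 + 442623) = (32704 + 121801)*347724 = 154505*347724 = 53725096620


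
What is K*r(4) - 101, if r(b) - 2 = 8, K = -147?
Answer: -1571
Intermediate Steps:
r(b) = 10 (r(b) = 2 + 8 = 10)
K*r(4) - 101 = -147*10 - 101 = -1470 - 101 = -1571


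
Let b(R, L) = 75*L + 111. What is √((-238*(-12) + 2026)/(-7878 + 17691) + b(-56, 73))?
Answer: 10*√5379516039/9813 ≈ 74.743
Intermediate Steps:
b(R, L) = 111 + 75*L
√((-238*(-12) + 2026)/(-7878 + 17691) + b(-56, 73)) = √((-238*(-12) + 2026)/(-7878 + 17691) + (111 + 75*73)) = √((2856 + 2026)/9813 + (111 + 5475)) = √(4882*(1/9813) + 5586) = √(4882/9813 + 5586) = √(54820300/9813) = 10*√5379516039/9813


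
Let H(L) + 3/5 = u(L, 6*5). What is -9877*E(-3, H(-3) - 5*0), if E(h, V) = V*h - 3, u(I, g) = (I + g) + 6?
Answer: 4948377/5 ≈ 9.8968e+5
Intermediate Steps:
u(I, g) = 6 + I + g
H(L) = 177/5 + L (H(L) = -3/5 + (6 + L + 6*5) = -3/5 + (6 + L + 30) = -3/5 + (36 + L) = 177/5 + L)
E(h, V) = -3 + V*h
-9877*E(-3, H(-3) - 5*0) = -9877*(-3 + ((177/5 - 3) - 5*0)*(-3)) = -9877*(-3 + (162/5 + 0)*(-3)) = -9877*(-3 + (162/5)*(-3)) = -9877*(-3 - 486/5) = -9877*(-501/5) = 4948377/5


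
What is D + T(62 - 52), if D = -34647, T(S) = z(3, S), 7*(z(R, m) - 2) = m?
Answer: -242505/7 ≈ -34644.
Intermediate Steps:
z(R, m) = 2 + m/7
T(S) = 2 + S/7
D + T(62 - 52) = -34647 + (2 + (62 - 52)/7) = -34647 + (2 + (1/7)*10) = -34647 + (2 + 10/7) = -34647 + 24/7 = -242505/7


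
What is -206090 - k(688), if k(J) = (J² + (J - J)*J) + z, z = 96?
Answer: -679530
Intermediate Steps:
k(J) = 96 + J² (k(J) = (J² + (J - J)*J) + 96 = (J² + 0*J) + 96 = (J² + 0) + 96 = J² + 96 = 96 + J²)
-206090 - k(688) = -206090 - (96 + 688²) = -206090 - (96 + 473344) = -206090 - 1*473440 = -206090 - 473440 = -679530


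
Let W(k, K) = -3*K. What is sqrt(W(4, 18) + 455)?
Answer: sqrt(401) ≈ 20.025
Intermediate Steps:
sqrt(W(4, 18) + 455) = sqrt(-3*18 + 455) = sqrt(-54 + 455) = sqrt(401)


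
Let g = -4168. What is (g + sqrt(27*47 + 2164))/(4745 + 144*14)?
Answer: -4168/6761 + sqrt(3433)/6761 ≈ -0.60781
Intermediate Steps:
(g + sqrt(27*47 + 2164))/(4745 + 144*14) = (-4168 + sqrt(27*47 + 2164))/(4745 + 144*14) = (-4168 + sqrt(1269 + 2164))/(4745 + 2016) = (-4168 + sqrt(3433))/6761 = (-4168 + sqrt(3433))*(1/6761) = -4168/6761 + sqrt(3433)/6761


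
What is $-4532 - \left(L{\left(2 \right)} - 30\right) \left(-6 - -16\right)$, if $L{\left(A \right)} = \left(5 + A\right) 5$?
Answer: $-4582$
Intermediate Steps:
$L{\left(A \right)} = 25 + 5 A$
$-4532 - \left(L{\left(2 \right)} - 30\right) \left(-6 - -16\right) = -4532 - \left(\left(25 + 5 \cdot 2\right) - 30\right) \left(-6 - -16\right) = -4532 - \left(\left(25 + 10\right) - 30\right) \left(-6 + 16\right) = -4532 - \left(35 - 30\right) 10 = -4532 - 5 \cdot 10 = -4532 - 50 = -4582$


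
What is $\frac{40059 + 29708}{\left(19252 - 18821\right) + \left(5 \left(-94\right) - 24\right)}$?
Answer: $- \frac{69767}{63} \approx -1107.4$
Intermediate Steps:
$\frac{40059 + 29708}{\left(19252 - 18821\right) + \left(5 \left(-94\right) - 24\right)} = \frac{69767}{\left(19252 - 18821\right) - 494} = \frac{69767}{431 - 494} = \frac{69767}{-63} = 69767 \left(- \frac{1}{63}\right) = - \frac{69767}{63}$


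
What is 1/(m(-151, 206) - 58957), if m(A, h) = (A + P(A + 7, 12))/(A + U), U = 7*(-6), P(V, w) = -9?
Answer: -193/11378541 ≈ -1.6962e-5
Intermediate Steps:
U = -42
m(A, h) = (-9 + A)/(-42 + A) (m(A, h) = (A - 9)/(A - 42) = (-9 + A)/(-42 + A))
1/(m(-151, 206) - 58957) = 1/((-9 - 151)/(-42 - 151) - 58957) = 1/(-160/(-193) - 58957) = 1/(-1/193*(-160) - 58957) = 1/(160/193 - 58957) = 1/(-11378541/193) = -193/11378541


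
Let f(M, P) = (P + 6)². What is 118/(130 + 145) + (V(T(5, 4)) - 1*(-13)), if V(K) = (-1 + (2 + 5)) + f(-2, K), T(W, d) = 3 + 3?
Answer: 44943/275 ≈ 163.43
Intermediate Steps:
T(W, d) = 6
f(M, P) = (6 + P)²
V(K) = 6 + (6 + K)² (V(K) = (-1 + (2 + 5)) + (6 + K)² = (-1 + 7) + (6 + K)² = 6 + (6 + K)²)
118/(130 + 145) + (V(T(5, 4)) - 1*(-13)) = 118/(130 + 145) + ((6 + (6 + 6)²) - 1*(-13)) = 118/275 + ((6 + 12²) + 13) = 118*(1/275) + ((6 + 144) + 13) = 118/275 + (150 + 13) = 118/275 + 163 = 44943/275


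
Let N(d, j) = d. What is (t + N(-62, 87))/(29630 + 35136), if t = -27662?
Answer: -13862/32383 ≈ -0.42806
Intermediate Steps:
(t + N(-62, 87))/(29630 + 35136) = (-27662 - 62)/(29630 + 35136) = -27724/64766 = -27724*1/64766 = -13862/32383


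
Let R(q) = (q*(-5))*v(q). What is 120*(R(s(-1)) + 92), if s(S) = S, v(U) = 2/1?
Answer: 12240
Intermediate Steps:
v(U) = 2 (v(U) = 2*1 = 2)
R(q) = -10*q (R(q) = (q*(-5))*2 = -5*q*2 = -10*q)
120*(R(s(-1)) + 92) = 120*(-10*(-1) + 92) = 120*(10 + 92) = 120*102 = 12240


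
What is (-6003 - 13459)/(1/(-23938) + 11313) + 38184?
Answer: 10340165801756/270810593 ≈ 38182.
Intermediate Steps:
(-6003 - 13459)/(1/(-23938) + 11313) + 38184 = -19462/(-1/23938 + 11313) + 38184 = -19462/270810593/23938 + 38184 = -19462*23938/270810593 + 38184 = -465881356/270810593 + 38184 = 10340165801756/270810593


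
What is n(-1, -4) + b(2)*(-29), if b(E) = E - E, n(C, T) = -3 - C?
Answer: -2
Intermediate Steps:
b(E) = 0
n(-1, -4) + b(2)*(-29) = (-3 - 1*(-1)) + 0*(-29) = (-3 + 1) + 0 = -2 + 0 = -2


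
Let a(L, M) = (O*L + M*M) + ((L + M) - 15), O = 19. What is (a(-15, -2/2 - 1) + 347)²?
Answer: 1156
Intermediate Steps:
a(L, M) = -15 + M + M² + 20*L (a(L, M) = (19*L + M*M) + ((L + M) - 15) = (19*L + M²) + (-15 + L + M) = (M² + 19*L) + (-15 + L + M) = -15 + M + M² + 20*L)
(a(-15, -2/2 - 1) + 347)² = ((-15 + (-2/2 - 1) + (-2/2 - 1)² + 20*(-15)) + 347)² = ((-15 + (-2/2 - 1) + (-2/2 - 1)² - 300) + 347)² = ((-15 + (-2*½ - 1) + (-2*½ - 1)² - 300) + 347)² = ((-15 + (-1 - 1) + (-1 - 1)² - 300) + 347)² = ((-15 - 2 + (-2)² - 300) + 347)² = ((-15 - 2 + 4 - 300) + 347)² = (-313 + 347)² = 34² = 1156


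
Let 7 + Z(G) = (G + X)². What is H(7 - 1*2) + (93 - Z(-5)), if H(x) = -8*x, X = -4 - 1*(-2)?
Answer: 11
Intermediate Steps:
X = -2 (X = -4 + 2 = -2)
Z(G) = -7 + (-2 + G)² (Z(G) = -7 + (G - 2)² = -7 + (-2 + G)²)
H(7 - 1*2) + (93 - Z(-5)) = -8*(7 - 1*2) + (93 - (-7 + (-2 - 5)²)) = -8*(7 - 2) + (93 - (-7 + (-7)²)) = -8*5 + (93 - (-7 + 49)) = -40 + (93 - 1*42) = -40 + (93 - 42) = -40 + 51 = 11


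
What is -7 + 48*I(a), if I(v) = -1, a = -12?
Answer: -55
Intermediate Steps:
-7 + 48*I(a) = -7 + 48*(-1) = -7 - 48 = -55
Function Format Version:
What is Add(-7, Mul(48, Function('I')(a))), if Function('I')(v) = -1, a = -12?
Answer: -55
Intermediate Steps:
Add(-7, Mul(48, Function('I')(a))) = Add(-7, Mul(48, -1)) = Add(-7, -48) = -55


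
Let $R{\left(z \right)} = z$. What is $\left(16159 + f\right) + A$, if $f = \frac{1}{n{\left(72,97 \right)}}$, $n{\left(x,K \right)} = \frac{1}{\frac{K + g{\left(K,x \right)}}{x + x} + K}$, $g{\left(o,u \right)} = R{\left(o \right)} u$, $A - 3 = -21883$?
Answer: $- \frac{802775}{144} \approx -5574.8$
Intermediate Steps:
$A = -21880$ ($A = 3 - 21883 = -21880$)
$g{\left(o,u \right)} = o u$
$n{\left(x,K \right)} = \frac{1}{K + \frac{K + K x}{2 x}}$ ($n{\left(x,K \right)} = \frac{1}{\frac{K + K x}{x + x} + K} = \frac{1}{\frac{K + K x}{2 x} + K} = \frac{1}{K + \frac{K + K x}{2 x}}$)
$f = \frac{21049}{144}$ ($f = \frac{1}{2 \cdot 72 \cdot \frac{1}{97} \frac{1}{1 + 3 \cdot 72}} = \frac{1}{2 \cdot 72 \cdot \frac{1}{97} \frac{1}{1 + 216}} = \frac{1}{2 \cdot 72 \cdot \frac{1}{97} \cdot \frac{1}{217}} = \frac{1}{\frac{144}{21049}} = \frac{21049}{144} \approx 146.17$)
$\left(16159 + f\right) + A = \left(16159 + \frac{21049}{144}\right) - 21880 = \frac{2347945}{144} - 21880 = - \frac{802775}{144}$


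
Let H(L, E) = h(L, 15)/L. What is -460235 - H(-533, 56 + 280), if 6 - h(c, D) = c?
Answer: -245304716/533 ≈ -4.6023e+5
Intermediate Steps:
h(c, D) = 6 - c
H(L, E) = (6 - L)/L
-460235 - H(-533, 56 + 280) = -460235 - (6 - 1*(-533))/(-533) = -460235 - (-1)*(6 + 533)/533 = -460235 - (-1)*539/533 = -460235 - 1*(-539/533) = -460235 + 539/533 = -245304716/533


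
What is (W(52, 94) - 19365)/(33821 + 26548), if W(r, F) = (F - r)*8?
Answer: -6343/20123 ≈ -0.31521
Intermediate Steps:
W(r, F) = -8*r + 8*F
(W(52, 94) - 19365)/(33821 + 26548) = ((-8*52 + 8*94) - 19365)/(33821 + 26548) = ((-416 + 752) - 19365)/60369 = (336 - 19365)*(1/60369) = -19029*1/60369 = -6343/20123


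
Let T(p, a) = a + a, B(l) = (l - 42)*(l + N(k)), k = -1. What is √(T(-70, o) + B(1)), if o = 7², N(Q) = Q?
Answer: 7*√2 ≈ 9.8995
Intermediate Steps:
B(l) = (-1 + l)*(-42 + l) (B(l) = (l - 42)*(l - 1) = (-42 + l)*(-1 + l) = (-1 + l)*(-42 + l))
o = 49
T(p, a) = 2*a
√(T(-70, o) + B(1)) = √(2*49 + (42 + 1² - 43*1)) = √(98 + (42 + 1 - 43)) = √(98 + 0) = √98 = 7*√2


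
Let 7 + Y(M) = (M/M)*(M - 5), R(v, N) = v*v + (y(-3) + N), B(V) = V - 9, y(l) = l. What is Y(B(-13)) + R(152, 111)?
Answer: 23178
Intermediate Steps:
B(V) = -9 + V
R(v, N) = -3 + N + v² (R(v, N) = v*v + (-3 + N) = v² + (-3 + N) = -3 + N + v²)
Y(M) = -12 + M (Y(M) = -7 + (M/M)*(M - 5) = -7 + 1*(-5 + M) = -7 + (-5 + M) = -12 + M)
Y(B(-13)) + R(152, 111) = (-12 + (-9 - 13)) + (-3 + 111 + 152²) = (-12 - 22) + (-3 + 111 + 23104) = -34 + 23212 = 23178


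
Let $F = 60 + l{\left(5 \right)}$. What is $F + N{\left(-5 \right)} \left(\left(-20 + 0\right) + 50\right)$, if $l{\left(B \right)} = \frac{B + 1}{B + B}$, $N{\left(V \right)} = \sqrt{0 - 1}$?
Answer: $\frac{303}{5} + 30 i \approx 60.6 + 30.0 i$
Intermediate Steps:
$N{\left(V \right)} = i$ ($N{\left(V \right)} = \sqrt{-1} = i$)
$l{\left(B \right)} = \frac{1 + B}{2 B}$
$F = \frac{303}{5}$ ($F = 60 + \frac{1 + 5}{2 \cdot 5} = 60 + \frac{1}{2} \cdot \frac{1}{5} \cdot 6 = 60 + \frac{3}{5} = \frac{303}{5} \approx 60.6$)
$F + N{\left(-5 \right)} \left(\left(-20 + 0\right) + 50\right) = \frac{303}{5} + i \left(\left(-20 + 0\right) + 50\right) = \frac{303}{5} + i \left(-20 + 50\right) = \frac{303}{5} + i 30 = \frac{303}{5} + 30 i$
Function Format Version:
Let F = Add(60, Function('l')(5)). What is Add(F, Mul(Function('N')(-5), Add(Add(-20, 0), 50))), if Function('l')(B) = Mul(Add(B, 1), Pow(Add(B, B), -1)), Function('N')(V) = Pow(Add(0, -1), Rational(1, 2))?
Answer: Add(Rational(303, 5), Mul(30, I)) ≈ Add(60.600, Mul(30.000, I))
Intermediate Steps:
Function('N')(V) = I (Function('N')(V) = Pow(-1, Rational(1, 2)) = I)
Function('l')(B) = Mul(Rational(1, 2), Pow(B, -1), Add(1, B)) (Function('l')(B) = Mul(Add(1, B), Pow(Mul(2, B), -1)) = Mul(Add(1, B), Mul(Rational(1, 2), Pow(B, -1))) = Mul(Rational(1, 2), Pow(B, -1), Add(1, B)))
F = Rational(303, 5) (F = Add(60, Mul(Rational(1, 2), Pow(5, -1), Add(1, 5))) = Add(60, Mul(Rational(1, 2), Rational(1, 5), 6)) = Add(60, Rational(3, 5)) = Rational(303, 5) ≈ 60.600)
Add(F, Mul(Function('N')(-5), Add(Add(-20, 0), 50))) = Add(Rational(303, 5), Mul(I, Add(Add(-20, 0), 50))) = Add(Rational(303, 5), Mul(I, Add(-20, 50))) = Add(Rational(303, 5), Mul(I, 30)) = Add(Rational(303, 5), Mul(30, I))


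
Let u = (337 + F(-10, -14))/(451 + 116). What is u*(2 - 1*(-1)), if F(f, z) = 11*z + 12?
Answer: 65/63 ≈ 1.0317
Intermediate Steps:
F(f, z) = 12 + 11*z
u = 65/189 (u = (337 + (12 + 11*(-14)))/(451 + 116) = (337 + (12 - 154))/567 = (337 - 142)*(1/567) = 195*(1/567) = 65/189 ≈ 0.34392)
u*(2 - 1*(-1)) = 65*(2 - 1*(-1))/189 = 65*(2 + 1)/189 = (65/189)*3 = 65/63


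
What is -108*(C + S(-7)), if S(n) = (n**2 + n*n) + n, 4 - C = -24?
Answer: -12852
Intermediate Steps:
C = 28 (C = 4 - 1*(-24) = 4 + 24 = 28)
S(n) = n + 2*n**2 (S(n) = (n**2 + n**2) + n = 2*n**2 + n = n + 2*n**2)
-108*(C + S(-7)) = -108*(28 - 7*(1 + 2*(-7))) = -108*(28 - 7*(1 - 14)) = -108*(28 - 7*(-13)) = -108*(28 + 91) = -108*119 = -12852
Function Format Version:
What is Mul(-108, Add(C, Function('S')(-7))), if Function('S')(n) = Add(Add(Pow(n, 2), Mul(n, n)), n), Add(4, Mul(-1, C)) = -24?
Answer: -12852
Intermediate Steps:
C = 28 (C = Add(4, Mul(-1, -24)) = Add(4, 24) = 28)
Function('S')(n) = Add(n, Mul(2, Pow(n, 2))) (Function('S')(n) = Add(Add(Pow(n, 2), Pow(n, 2)), n) = Add(Mul(2, Pow(n, 2)), n) = Add(n, Mul(2, Pow(n, 2))))
Mul(-108, Add(C, Function('S')(-7))) = Mul(-108, Add(28, Mul(-7, Add(1, Mul(2, -7))))) = Mul(-108, Add(28, Mul(-7, Add(1, -14)))) = Mul(-108, Add(28, Mul(-7, -13))) = Mul(-108, Add(28, 91)) = Mul(-108, 119) = -12852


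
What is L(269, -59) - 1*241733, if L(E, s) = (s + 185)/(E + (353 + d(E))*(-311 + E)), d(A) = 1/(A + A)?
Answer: -473295584438/1957927 ≈ -2.4173e+5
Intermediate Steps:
d(A) = 1/(2*A)
L(E, s) = (185 + s)/(E + (-311 + E)*(353 + 1/(2*E))) (L(E, s) = (s + 185)/(E + (353 + 1/(2*E))*(-311 + E)) = (185 + s)/(E + (-311 + E)*(353 + 1/(2*E))))
L(269, -59) - 1*241733 = 2*269*(185 - 59)/(-311 + 269*(-219565 + 708*269)) - 1*241733 = 2*269*126/(-311 + 269*(-219565 + 190452)) - 241733 = 2*269*126/(-311 + 269*(-29113)) - 241733 = 2*269*126/(-311 - 7831397) - 241733 = 2*269*126/(-7831708) - 241733 = 2*269*(-1/7831708)*126 - 241733 = -16947/1957927 - 241733 = -473295584438/1957927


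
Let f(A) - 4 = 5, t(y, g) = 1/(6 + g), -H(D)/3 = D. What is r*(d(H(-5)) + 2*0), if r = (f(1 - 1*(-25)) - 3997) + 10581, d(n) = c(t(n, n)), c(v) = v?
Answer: 6593/21 ≈ 313.95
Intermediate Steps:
H(D) = -3*D
f(A) = 9 (f(A) = 4 + 5 = 9)
d(n) = 1/(6 + n)
r = 6593 (r = (9 - 3997) + 10581 = -3988 + 10581 = 6593)
r*(d(H(-5)) + 2*0) = 6593*(1/(6 - 3*(-5)) + 2*0) = 6593*(1/(6 + 15) + 0) = 6593*(1/21 + 0) = 6593*(1/21) = 6593/21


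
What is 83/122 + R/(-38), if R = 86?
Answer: -3669/2318 ≈ -1.5828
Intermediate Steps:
83/122 + R/(-38) = 83/122 + 86/(-38) = 83*(1/122) + 86*(-1/38) = 83/122 - 43/19 = -3669/2318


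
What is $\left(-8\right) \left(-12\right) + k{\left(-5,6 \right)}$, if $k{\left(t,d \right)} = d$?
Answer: $102$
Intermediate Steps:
$\left(-8\right) \left(-12\right) + k{\left(-5,6 \right)} = \left(-8\right) \left(-12\right) + 6 = 96 + 6 = 102$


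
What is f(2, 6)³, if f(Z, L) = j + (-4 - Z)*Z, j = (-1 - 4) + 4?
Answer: -2197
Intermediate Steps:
j = -1 (j = -5 + 4 = -1)
f(Z, L) = -1 + Z*(-4 - Z) (f(Z, L) = -1 + (-4 - Z)*Z = -1 + Z*(-4 - Z))
f(2, 6)³ = (-1 - 1*2² - 4*2)³ = (-1 - 1*4 - 8)³ = (-1 - 4 - 8)³ = (-13)³ = -2197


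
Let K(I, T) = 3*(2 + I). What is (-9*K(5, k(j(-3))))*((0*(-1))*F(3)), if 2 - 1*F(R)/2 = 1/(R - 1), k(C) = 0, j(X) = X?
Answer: 0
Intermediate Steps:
K(I, T) = 6 + 3*I
F(R) = 4 - 2/(-1 + R) (F(R) = 4 - 2/(R - 1) = 4 - 2/(-1 + R))
(-9*K(5, k(j(-3))))*((0*(-1))*F(3)) = (-9*(6 + 3*5))*((0*(-1))*(2*(-3 + 2*3)/(-1 + 3))) = (-9*(6 + 15))*(0*(2*(-3 + 6)/2)) = (-9*21)*(0*(2*(½)*3)) = -0*3 = -189*0 = 0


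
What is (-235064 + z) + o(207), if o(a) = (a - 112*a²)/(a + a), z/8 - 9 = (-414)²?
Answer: 2249169/2 ≈ 1.1246e+6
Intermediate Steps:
z = 1371240 (z = 72 + 8*(-414)² = 72 + 8*171396 = 72 + 1371168 = 1371240)
o(a) = (a - 112*a²)/(2*a) (o(a) = (a - 112*a²)/((2*a)) = (a - 112*a²)*(1/(2*a)) = (a - 112*a²)/(2*a))
(-235064 + z) + o(207) = (-235064 + 1371240) + (½ - 56*207) = 1136176 + (½ - 11592) = 1136176 - 23183/2 = 2249169/2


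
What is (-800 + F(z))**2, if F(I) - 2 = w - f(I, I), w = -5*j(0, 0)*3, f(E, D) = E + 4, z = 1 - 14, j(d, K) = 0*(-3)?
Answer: 622521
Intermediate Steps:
j(d, K) = 0
z = -13
f(E, D) = 4 + E
w = 0 (w = -5*0*3 = 0*3 = 0)
F(I) = -2 - I (F(I) = 2 + (0 - (4 + I)) = 2 + (0 + (-4 - I)) = 2 + (-4 - I) = -2 - I)
(-800 + F(z))**2 = (-800 + (-2 - 1*(-13)))**2 = (-800 + (-2 + 13))**2 = (-800 + 11)**2 = (-789)**2 = 622521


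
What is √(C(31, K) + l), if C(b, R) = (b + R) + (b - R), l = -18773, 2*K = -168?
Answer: 9*I*√231 ≈ 136.79*I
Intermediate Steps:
K = -84 (K = (½)*(-168) = -84)
C(b, R) = 2*b (C(b, R) = (R + b) + (b - R) = 2*b)
√(C(31, K) + l) = √(2*31 - 18773) = √(62 - 18773) = √(-18711) = 9*I*√231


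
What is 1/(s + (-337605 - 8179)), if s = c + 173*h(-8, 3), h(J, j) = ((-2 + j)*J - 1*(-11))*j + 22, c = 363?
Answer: -1/340058 ≈ -2.9407e-6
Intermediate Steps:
h(J, j) = 22 + j*(11 + J*(-2 + j)) (h(J, j) = (J*(-2 + j) + 11)*j + 22 = (11 + J*(-2 + j))*j + 22 = j*(11 + J*(-2 + j)) + 22 = 22 + j*(11 + J*(-2 + j)))
s = 5726 (s = 363 + 173*(22 + 11*3 - 8*3² - 2*(-8)*3) = 363 + 173*(22 + 33 - 8*9 + 48) = 363 + 173*(22 + 33 - 72 + 48) = 363 + 173*31 = 363 + 5363 = 5726)
1/(s + (-337605 - 8179)) = 1/(5726 + (-337605 - 8179)) = 1/(5726 - 345784) = 1/(-340058) = -1/340058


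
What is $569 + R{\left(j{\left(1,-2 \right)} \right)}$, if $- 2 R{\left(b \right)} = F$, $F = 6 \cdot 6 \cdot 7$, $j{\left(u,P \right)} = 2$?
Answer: $443$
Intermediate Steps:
$F = 252$ ($F = 36 \cdot 7 = 252$)
$R{\left(b \right)} = -126$ ($R{\left(b \right)} = \left(- \frac{1}{2}\right) 252 = -126$)
$569 + R{\left(j{\left(1,-2 \right)} \right)} = 569 - 126 = 443$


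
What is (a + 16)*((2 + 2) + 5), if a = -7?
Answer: 81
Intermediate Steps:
(a + 16)*((2 + 2) + 5) = (-7 + 16)*((2 + 2) + 5) = 9*(4 + 5) = 9*9 = 81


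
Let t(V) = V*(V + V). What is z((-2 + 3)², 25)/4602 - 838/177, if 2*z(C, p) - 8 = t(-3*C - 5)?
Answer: -3620/767 ≈ -4.7197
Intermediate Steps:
t(V) = 2*V² (t(V) = V*(2*V) = 2*V²)
z(C, p) = 4 + (-5 - 3*C)² (z(C, p) = 4 + (2*(-3*C - 5)²)/2 = 4 + (2*(-5 - 3*C)²)/2 = 4 + (-5 - 3*C)²)
z((-2 + 3)², 25)/4602 - 838/177 = (4 + (5 + 3*(-2 + 3)²)²)/4602 - 838/177 = (4 + (5 + 3*1²)²)*(1/4602) - 838*1/177 = (4 + (5 + 3*1)²)*(1/4602) - 838/177 = (4 + (5 + 3)²)*(1/4602) - 838/177 = (4 + 8²)*(1/4602) - 838/177 = (4 + 64)*(1/4602) - 838/177 = 68*(1/4602) - 838/177 = 34/2301 - 838/177 = -3620/767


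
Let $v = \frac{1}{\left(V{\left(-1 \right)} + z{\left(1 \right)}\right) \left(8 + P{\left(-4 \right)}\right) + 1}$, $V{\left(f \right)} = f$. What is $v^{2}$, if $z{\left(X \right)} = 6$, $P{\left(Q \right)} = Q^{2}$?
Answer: $\frac{1}{14641} \approx 6.8301 \cdot 10^{-5}$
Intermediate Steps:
$v = \frac{1}{121}$ ($v = \frac{1}{\left(-1 + 6\right) \left(8 + \left(-4\right)^{2}\right) + 1} = \frac{1}{5 \left(8 + 16\right) + 1} = \frac{1}{5 \cdot 24 + 1} = \frac{1}{120 + 1} = \frac{1}{121} \approx 0.0082645$)
$v^{2} = \left(\frac{1}{121}\right)^{2} = \frac{1}{14641}$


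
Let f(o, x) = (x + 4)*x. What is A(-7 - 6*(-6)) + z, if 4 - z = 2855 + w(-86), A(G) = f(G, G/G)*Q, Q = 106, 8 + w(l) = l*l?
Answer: -9709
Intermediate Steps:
w(l) = -8 + l² (w(l) = -8 + l*l = -8 + l²)
f(o, x) = x*(4 + x) (f(o, x) = (4 + x)*x = x*(4 + x))
A(G) = 530 (A(G) = ((G/G)*(4 + G/G))*106 = (1*(4 + 1))*106 = (1*5)*106 = 5*106 = 530)
z = -10239 (z = 4 - (2855 + (-8 + (-86)²)) = 4 - (2855 + (-8 + 7396)) = 4 - (2855 + 7388) = 4 - 1*10243 = 4 - 10243 = -10239)
A(-7 - 6*(-6)) + z = 530 - 10239 = -9709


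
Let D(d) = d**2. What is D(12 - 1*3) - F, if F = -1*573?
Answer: 654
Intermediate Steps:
F = -573
D(12 - 1*3) - F = (12 - 1*3)**2 - 1*(-573) = (12 - 3)**2 + 573 = 9**2 + 573 = 81 + 573 = 654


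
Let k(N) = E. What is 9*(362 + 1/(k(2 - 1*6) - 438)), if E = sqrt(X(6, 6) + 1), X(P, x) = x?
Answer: 625001004/191837 - 9*sqrt(7)/191837 ≈ 3258.0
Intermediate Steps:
E = sqrt(7) (E = sqrt(6 + 1) = sqrt(7) ≈ 2.6458)
k(N) = sqrt(7)
9*(362 + 1/(k(2 - 1*6) - 438)) = 9*(362 + 1/(sqrt(7) - 438)) = 9*(362 + 1/(-438 + sqrt(7))) = 3258 + 9/(-438 + sqrt(7))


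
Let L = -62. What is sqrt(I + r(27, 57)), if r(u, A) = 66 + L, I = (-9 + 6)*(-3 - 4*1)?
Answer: 5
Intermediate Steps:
I = 21 (I = -3*(-3 - 4) = -3*(-7) = 21)
r(u, A) = 4 (r(u, A) = 66 - 62 = 4)
sqrt(I + r(27, 57)) = sqrt(21 + 4) = sqrt(25) = 5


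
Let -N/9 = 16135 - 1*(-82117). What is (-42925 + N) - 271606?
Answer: -1198799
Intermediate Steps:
N = -884268 (N = -9*(16135 - 1*(-82117)) = -9*(16135 + 82117) = -9*98252 = -884268)
(-42925 + N) - 271606 = (-42925 - 884268) - 271606 = -927193 - 271606 = -1198799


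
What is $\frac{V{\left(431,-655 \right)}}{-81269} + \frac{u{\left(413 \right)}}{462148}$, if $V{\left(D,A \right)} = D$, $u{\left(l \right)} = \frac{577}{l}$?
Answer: $- \frac{82216838231}{15511580300356} \approx -0.0053004$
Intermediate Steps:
$\frac{V{\left(431,-655 \right)}}{-81269} + \frac{u{\left(413 \right)}}{462148} = \frac{431}{-81269} + \frac{577 \cdot \frac{1}{413}}{462148} = 431 \left(- \frac{1}{81269}\right) + 577 \cdot \frac{1}{413} \cdot \frac{1}{462148} = - \frac{431}{81269} + \frac{577}{413} \cdot \frac{1}{462148} = - \frac{431}{81269} + \frac{577}{190867124} = - \frac{82216838231}{15511580300356}$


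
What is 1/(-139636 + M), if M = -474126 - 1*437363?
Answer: -1/1051125 ≈ -9.5136e-7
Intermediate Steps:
M = -911489 (M = -474126 - 437363 = -911489)
1/(-139636 + M) = 1/(-139636 - 911489) = 1/(-1051125) = -1/1051125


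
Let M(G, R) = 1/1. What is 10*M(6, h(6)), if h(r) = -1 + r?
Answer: 10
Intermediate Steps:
M(G, R) = 1
10*M(6, h(6)) = 10*1 = 10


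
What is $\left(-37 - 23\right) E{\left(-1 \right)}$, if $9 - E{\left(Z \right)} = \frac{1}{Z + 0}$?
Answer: $-600$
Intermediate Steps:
$E{\left(Z \right)} = 9 - \frac{1}{Z}$ ($E{\left(Z \right)} = 9 - \frac{1}{Z + 0} = 9 - \frac{1}{Z}$)
$\left(-37 - 23\right) E{\left(-1 \right)} = \left(-37 - 23\right) \left(9 - \frac{1}{-1}\right) = - 60 \left(9 - -1\right) = - 60 \left(9 + 1\right) = \left(-60\right) 10 = -600$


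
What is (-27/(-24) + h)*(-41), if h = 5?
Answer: -2009/8 ≈ -251.13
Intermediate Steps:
(-27/(-24) + h)*(-41) = (-27/(-24) + 5)*(-41) = (-27*(-1/24) + 5)*(-41) = (9/8 + 5)*(-41) = (49/8)*(-41) = -2009/8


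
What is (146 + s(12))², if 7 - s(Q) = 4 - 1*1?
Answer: 22500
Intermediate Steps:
s(Q) = 4 (s(Q) = 7 - (4 - 1*1) = 7 - (4 - 1) = 7 - 1*3 = 7 - 3 = 4)
(146 + s(12))² = (146 + 4)² = 150² = 22500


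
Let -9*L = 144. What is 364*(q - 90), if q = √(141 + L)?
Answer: -32760 + 1820*√5 ≈ -28690.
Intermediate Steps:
L = -16 (L = -⅑*144 = -16)
q = 5*√5 (q = √(141 - 16) = √125 = 5*√5 ≈ 11.180)
364*(q - 90) = 364*(5*√5 - 90) = 364*(-90 + 5*√5) = -32760 + 1820*√5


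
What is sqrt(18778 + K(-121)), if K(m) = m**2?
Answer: sqrt(33419) ≈ 182.81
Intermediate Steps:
sqrt(18778 + K(-121)) = sqrt(18778 + (-121)**2) = sqrt(18778 + 14641) = sqrt(33419)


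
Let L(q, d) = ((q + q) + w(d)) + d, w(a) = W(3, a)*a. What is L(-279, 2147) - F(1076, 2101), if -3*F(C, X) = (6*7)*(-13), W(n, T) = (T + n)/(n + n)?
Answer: 2312246/3 ≈ 7.7075e+5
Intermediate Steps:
W(n, T) = (T + n)/(2*n) (W(n, T) = (T + n)/((2*n)) = (T + n)*(1/(2*n)) = (T + n)/(2*n))
w(a) = a*(1/2 + a/6) (w(a) = ((1/2)*(a + 3)/3)*a = ((1/2)*(1/3)*(3 + a))*a = (1/2 + a/6)*a = a*(1/2 + a/6))
F(C, X) = 182 (F(C, X) = -6*7*(-13)/3 = -14*(-13) = -1/3*(-546) = 182)
L(q, d) = d + 2*q + d*(3 + d)/6 (L(q, d) = ((q + q) + d*(3 + d)/6) + d = (2*q + d*(3 + d)/6) + d = d + 2*q + d*(3 + d)/6)
L(-279, 2147) - F(1076, 2101) = (2*(-279) + (1/6)*2147**2 + (3/2)*2147) - 1*182 = (-558 + (1/6)*4609609 + 6441/2) - 182 = (-558 + 4609609/6 + 6441/2) - 182 = 2312792/3 - 182 = 2312246/3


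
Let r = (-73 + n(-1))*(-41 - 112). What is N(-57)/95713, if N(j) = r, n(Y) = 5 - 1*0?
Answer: 10404/95713 ≈ 0.10870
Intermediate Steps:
n(Y) = 5 (n(Y) = 5 + 0 = 5)
r = 10404 (r = (-73 + 5)*(-41 - 112) = -68*(-153) = 10404)
N(j) = 10404
N(-57)/95713 = 10404/95713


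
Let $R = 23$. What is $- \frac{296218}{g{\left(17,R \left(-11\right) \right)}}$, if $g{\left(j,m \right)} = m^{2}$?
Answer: $- \frac{296218}{64009} \approx -4.6278$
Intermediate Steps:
$- \frac{296218}{g{\left(17,R \left(-11\right) \right)}} = - \frac{296218}{\left(23 \left(-11\right)\right)^{2}} = - \frac{296218}{\left(-253\right)^{2}} = - \frac{296218}{64009}$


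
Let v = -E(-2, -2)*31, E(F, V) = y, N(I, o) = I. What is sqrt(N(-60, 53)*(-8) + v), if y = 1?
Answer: sqrt(449) ≈ 21.190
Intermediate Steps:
E(F, V) = 1
v = -31 (v = -1*1*31 = -1*31 = -31)
sqrt(N(-60, 53)*(-8) + v) = sqrt(-60*(-8) - 31) = sqrt(480 - 31) = sqrt(449)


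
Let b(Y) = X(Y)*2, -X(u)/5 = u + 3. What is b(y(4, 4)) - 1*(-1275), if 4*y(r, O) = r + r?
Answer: 1225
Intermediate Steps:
y(r, O) = r/2 (y(r, O) = (r + r)/4 = (2*r)/4 = r/2)
X(u) = -15 - 5*u (X(u) = -5*(u + 3) = -5*(3 + u) = -15 - 5*u)
b(Y) = -30 - 10*Y (b(Y) = (-15 - 5*Y)*2 = -30 - 10*Y)
b(y(4, 4)) - 1*(-1275) = (-30 - 5*4) - 1*(-1275) = (-30 - 10*2) + 1275 = (-30 - 20) + 1275 = -50 + 1275 = 1225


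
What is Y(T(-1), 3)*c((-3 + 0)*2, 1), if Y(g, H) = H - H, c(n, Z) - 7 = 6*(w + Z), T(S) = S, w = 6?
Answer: 0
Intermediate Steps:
c(n, Z) = 43 + 6*Z (c(n, Z) = 7 + 6*(6 + Z) = 7 + (36 + 6*Z) = 43 + 6*Z)
Y(g, H) = 0
Y(T(-1), 3)*c((-3 + 0)*2, 1) = 0*(43 + 6*1) = 0*(43 + 6) = 0*49 = 0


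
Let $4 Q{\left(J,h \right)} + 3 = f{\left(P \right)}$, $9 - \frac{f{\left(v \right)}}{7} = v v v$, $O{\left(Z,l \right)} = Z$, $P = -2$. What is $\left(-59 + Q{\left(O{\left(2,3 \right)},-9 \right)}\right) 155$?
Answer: $-4650$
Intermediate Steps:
$f{\left(v \right)} = 63 - 7 v^{3}$ ($f{\left(v \right)} = 63 - 7 v v v = 63 - 7 v^{2} v = 63 - 7 v^{3}$)
$Q{\left(J,h \right)} = 29$ ($Q{\left(J,h \right)} = - \frac{3}{4} + \frac{63 - 7 \left(-2\right)^{3}}{4} = - \frac{3}{4} + \frac{63 - -56}{4} = - \frac{3}{4} + \frac{63 + 56}{4} = - \frac{3}{4} + \frac{1}{4} \cdot 119 = - \frac{3}{4} + \frac{119}{4} = 29$)
$\left(-59 + Q{\left(O{\left(2,3 \right)},-9 \right)}\right) 155 = \left(-59 + 29\right) 155 = \left(-30\right) 155 = -4650$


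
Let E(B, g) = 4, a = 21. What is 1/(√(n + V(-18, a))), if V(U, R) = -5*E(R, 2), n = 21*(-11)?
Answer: -I*√251/251 ≈ -0.063119*I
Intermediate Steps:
n = -231
V(U, R) = -20 (V(U, R) = -5*4 = -20)
1/(√(n + V(-18, a))) = 1/(√(-231 - 20)) = 1/(√(-251)) = 1/(I*√251) = -I*√251/251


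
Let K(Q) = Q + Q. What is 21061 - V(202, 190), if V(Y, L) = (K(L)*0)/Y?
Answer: 21061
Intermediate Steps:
K(Q) = 2*Q
V(Y, L) = 0 (V(Y, L) = ((2*L)*0)/Y = 0/Y = 0)
21061 - V(202, 190) = 21061 - 1*0 = 21061 + 0 = 21061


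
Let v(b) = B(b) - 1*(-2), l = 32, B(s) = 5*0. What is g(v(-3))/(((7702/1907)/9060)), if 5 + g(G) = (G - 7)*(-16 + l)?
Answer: -734290350/3851 ≈ -1.9068e+5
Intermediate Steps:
B(s) = 0
v(b) = 2 (v(b) = 0 - 1*(-2) = 0 + 2 = 2)
g(G) = -117 + 16*G (g(G) = -5 + (G - 7)*(-16 + 32) = -5 + (-7 + G)*16 = -5 + (-112 + 16*G) = -117 + 16*G)
g(v(-3))/(((7702/1907)/9060)) = (-117 + 16*2)/(((7702/1907)/9060)) = (-117 + 32)/(((7702*(1/1907))*(1/9060))) = -85/((7702/1907)*(1/9060)) = -85/3851/8638710 = -85*8638710/3851 = -734290350/3851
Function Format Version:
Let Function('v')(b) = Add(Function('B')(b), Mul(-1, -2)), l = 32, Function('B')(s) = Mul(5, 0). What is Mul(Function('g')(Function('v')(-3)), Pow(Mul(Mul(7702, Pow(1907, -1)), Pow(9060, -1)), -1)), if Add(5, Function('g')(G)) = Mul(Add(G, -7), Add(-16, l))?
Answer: Rational(-734290350, 3851) ≈ -1.9068e+5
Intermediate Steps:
Function('B')(s) = 0
Function('v')(b) = 2 (Function('v')(b) = Add(0, Mul(-1, -2)) = Add(0, 2) = 2)
Function('g')(G) = Add(-117, Mul(16, G)) (Function('g')(G) = Add(-5, Mul(Add(G, -7), Add(-16, 32))) = Add(-5, Mul(Add(-7, G), 16)) = Add(-5, Add(-112, Mul(16, G))) = Add(-117, Mul(16, G)))
Mul(Function('g')(Function('v')(-3)), Pow(Mul(Mul(7702, Pow(1907, -1)), Pow(9060, -1)), -1)) = Mul(Add(-117, Mul(16, 2)), Pow(Mul(Mul(7702, Pow(1907, -1)), Pow(9060, -1)), -1)) = Mul(Add(-117, 32), Pow(Mul(Mul(7702, Rational(1, 1907)), Rational(1, 9060)), -1)) = Mul(-85, Pow(Mul(Rational(7702, 1907), Rational(1, 9060)), -1)) = Mul(-85, Pow(Rational(3851, 8638710), -1)) = Mul(-85, Rational(8638710, 3851)) = Rational(-734290350, 3851)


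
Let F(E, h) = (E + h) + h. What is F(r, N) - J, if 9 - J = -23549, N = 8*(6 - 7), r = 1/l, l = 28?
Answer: -660071/28 ≈ -23574.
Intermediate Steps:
r = 1/28 ≈ 0.035714
N = -8 (N = 8*(-1) = -8)
F(E, h) = E + 2*h
J = 23558 (J = 9 - 1*(-23549) = 9 + 23549 = 23558)
F(r, N) - J = (1/28 + 2*(-8)) - 1*23558 = (1/28 - 16) - 23558 = -447/28 - 23558 = -660071/28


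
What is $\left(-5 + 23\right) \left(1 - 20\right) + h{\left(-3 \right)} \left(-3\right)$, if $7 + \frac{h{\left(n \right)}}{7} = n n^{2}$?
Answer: $372$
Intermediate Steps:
$h{\left(n \right)} = -49 + 7 n^{3}$ ($h{\left(n \right)} = -49 + 7 n n^{2} = -49 + 7 n^{3}$)
$\left(-5 + 23\right) \left(1 - 20\right) + h{\left(-3 \right)} \left(-3\right) = \left(-5 + 23\right) \left(1 - 20\right) + \left(-49 + 7 \left(-3\right)^{3}\right) \left(-3\right) = 18 \left(-19\right) + \left(-49 + 7 \left(-27\right)\right) \left(-3\right) = -342 + \left(-49 - 189\right) \left(-3\right) = -342 - -714 = -342 + 714 = 372$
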